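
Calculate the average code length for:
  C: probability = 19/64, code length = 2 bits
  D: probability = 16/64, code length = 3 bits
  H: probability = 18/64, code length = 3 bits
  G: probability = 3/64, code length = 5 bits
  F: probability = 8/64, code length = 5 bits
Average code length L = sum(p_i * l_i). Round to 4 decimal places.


Weighted contributions p_i * l_i:
  C: (19/64) * 2 = 38/64
  D: (16/64) * 3 = 48/64
  H: (18/64) * 3 = 54/64
  G: (3/64) * 5 = 15/64
  F: (8/64) * 5 = 40/64
Sum = (38 + 48 + 54 + 15 + 40)/64 = 195/64

L = 195/64 = 3.0469 bits/symbol


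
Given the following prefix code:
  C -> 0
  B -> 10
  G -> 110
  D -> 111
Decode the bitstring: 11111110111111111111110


Decoding step by step:
Bits 111 -> D
Bits 111 -> D
Bits 10 -> B
Bits 111 -> D
Bits 111 -> D
Bits 111 -> D
Bits 111 -> D
Bits 110 -> G


Decoded message: DDBDDDDG


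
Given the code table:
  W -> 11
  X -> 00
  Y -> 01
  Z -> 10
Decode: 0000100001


Decoding:
00 -> X
00 -> X
10 -> Z
00 -> X
01 -> Y


Result: XXZXY


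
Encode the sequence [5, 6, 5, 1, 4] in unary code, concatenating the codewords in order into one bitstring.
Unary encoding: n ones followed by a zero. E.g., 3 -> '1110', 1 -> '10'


Encode each number as n ones followed by a terminating 0:
  5 -> 111110 (6 bits)
  6 -> 1111110 (7 bits)
  5 -> 111110 (6 bits)
  1 -> 10 (2 bits)
  4 -> 11110 (5 bits)
Total length = 6 + 7 + 6 + 2 + 5 = 26 bits.

Unary([5, 6, 5, 1, 4]) = 11111011111101111101011110 (26 bits)


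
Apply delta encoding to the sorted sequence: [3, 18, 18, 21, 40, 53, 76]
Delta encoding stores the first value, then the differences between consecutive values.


First value: 3
Deltas:
  18 - 3 = 15
  18 - 18 = 0
  21 - 18 = 3
  40 - 21 = 19
  53 - 40 = 13
  76 - 53 = 23


Delta encoded: [3, 15, 0, 3, 19, 13, 23]


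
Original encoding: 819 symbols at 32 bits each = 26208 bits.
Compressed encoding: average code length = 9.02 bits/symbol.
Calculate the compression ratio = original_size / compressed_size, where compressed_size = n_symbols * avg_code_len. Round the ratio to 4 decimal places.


original_size = n_symbols * orig_bits = 819 * 32 = 26208 bits
compressed_size = n_symbols * avg_code_len = 819 * 9.02 = 7387.38 bits
ratio = original_size / compressed_size = 26208 / 7387.38 = 3.5477

Compression ratio = 3.5477


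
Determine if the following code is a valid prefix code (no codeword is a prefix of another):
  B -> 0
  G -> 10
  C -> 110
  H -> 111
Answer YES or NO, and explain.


Checking each pair (does one codeword prefix another?):
  B='0' vs G='10': no prefix
  B='0' vs C='110': no prefix
  B='0' vs H='111': no prefix
  G='10' vs B='0': no prefix
  G='10' vs C='110': no prefix
  G='10' vs H='111': no prefix
  C='110' vs B='0': no prefix
  C='110' vs G='10': no prefix
  C='110' vs H='111': no prefix
  H='111' vs B='0': no prefix
  H='111' vs G='10': no prefix
  H='111' vs C='110': no prefix
No violation found over all pairs.

YES -- this is a valid prefix code. No codeword is a prefix of any other codeword.


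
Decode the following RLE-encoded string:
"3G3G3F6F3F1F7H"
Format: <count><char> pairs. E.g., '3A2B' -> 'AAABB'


Expanding each <count><char> pair:
  3G -> 'GGG'
  3G -> 'GGG'
  3F -> 'FFF'
  6F -> 'FFFFFF'
  3F -> 'FFF'
  1F -> 'F'
  7H -> 'HHHHHHH'

Decoded = GGGGGGFFFFFFFFFFFFFHHHHHHH


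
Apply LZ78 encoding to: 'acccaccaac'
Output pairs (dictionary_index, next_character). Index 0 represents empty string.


LZ78 encoding steps:
Dictionary: {0: ''}
Step 1: w='' (idx 0), next='a' -> output (0, 'a'), add 'a' as idx 1
Step 2: w='' (idx 0), next='c' -> output (0, 'c'), add 'c' as idx 2
Step 3: w='c' (idx 2), next='c' -> output (2, 'c'), add 'cc' as idx 3
Step 4: w='a' (idx 1), next='c' -> output (1, 'c'), add 'ac' as idx 4
Step 5: w='c' (idx 2), next='a' -> output (2, 'a'), add 'ca' as idx 5
Step 6: w='ac' (idx 4), end of input -> output (4, '')


Encoded: [(0, 'a'), (0, 'c'), (2, 'c'), (1, 'c'), (2, 'a'), (4, '')]


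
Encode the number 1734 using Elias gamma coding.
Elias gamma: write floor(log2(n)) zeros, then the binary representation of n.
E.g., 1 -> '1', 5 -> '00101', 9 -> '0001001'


num_bits = floor(log2(1734)) + 1 = 11
leading_zeros = num_bits - 1 = 10
binary(1734) = 11011000110

Elias gamma(1734) = '0000000000' + '11011000110' = 000000000011011000110 (21 bits)


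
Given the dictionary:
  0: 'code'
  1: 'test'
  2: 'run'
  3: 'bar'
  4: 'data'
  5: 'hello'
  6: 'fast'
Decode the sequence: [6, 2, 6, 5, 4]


Look up each index in the dictionary:
  6 -> 'fast'
  2 -> 'run'
  6 -> 'fast'
  5 -> 'hello'
  4 -> 'data'

Decoded: "fast run fast hello data"


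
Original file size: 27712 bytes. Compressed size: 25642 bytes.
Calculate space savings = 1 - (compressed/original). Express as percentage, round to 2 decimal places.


ratio = compressed/original = 25642/27712 = 0.925303
savings = 1 - ratio = 1 - 0.925303 = 0.074697
as a percentage: 0.074697 * 100 = 7.47%

Space savings = 1 - 25642/27712 = 7.47%


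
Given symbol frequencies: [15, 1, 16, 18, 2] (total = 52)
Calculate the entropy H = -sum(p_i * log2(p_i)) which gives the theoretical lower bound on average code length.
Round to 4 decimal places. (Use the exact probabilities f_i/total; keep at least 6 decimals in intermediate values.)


Per-symbol terms -p_i * log2(p_i) with p_i = f_i/52:
  p = 15/52 = 0.288462: log2(p) = -1.793549, -p*log2(p) = 0.517370
  p = 1/52 = 0.019231: log2(p) = -5.700440, -p*log2(p) = 0.109624
  p = 16/52 = 0.307692: log2(p) = -1.700440, -p*log2(p) = 0.523212
  p = 18/52 = 0.346154: log2(p) = -1.530515, -p*log2(p) = 0.529794
  p = 2/52 = 0.038462: log2(p) = -4.700440, -p*log2(p) = 0.180786
H = 0.517370 + 0.109624 + 0.523212 + 0.529794 + 0.180786 = 1.860786

H = 1.8608 bits/symbol


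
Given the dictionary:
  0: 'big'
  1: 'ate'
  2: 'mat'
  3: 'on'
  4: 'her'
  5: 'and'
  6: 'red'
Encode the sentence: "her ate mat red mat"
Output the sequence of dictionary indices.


Look up each word in the dictionary:
  'her' -> 4
  'ate' -> 1
  'mat' -> 2
  'red' -> 6
  'mat' -> 2

Encoded: [4, 1, 2, 6, 2]


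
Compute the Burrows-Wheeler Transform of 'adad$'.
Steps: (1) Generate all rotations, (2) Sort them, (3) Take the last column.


Rotations (sorted):
  0: $adad -> last char: d
  1: ad$ad -> last char: d
  2: adad$ -> last char: $
  3: d$ada -> last char: a
  4: dad$a -> last char: a


BWT = dd$aa


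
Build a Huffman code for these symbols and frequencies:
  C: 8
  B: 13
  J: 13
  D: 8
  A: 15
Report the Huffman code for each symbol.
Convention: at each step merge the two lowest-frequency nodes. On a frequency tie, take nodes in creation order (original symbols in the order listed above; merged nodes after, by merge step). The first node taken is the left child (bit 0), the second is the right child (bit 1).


Huffman tree construction:
Step 1: Merge C(8) + D(8) = 16
Step 2: Merge B(13) + J(13) = 26
Step 3: Merge A(15) + (C+D)(16) = 31
Step 4: Merge (B+J)(26) + (A+(C+D))(31) = 57
Read each symbol's code off the tree from the root (left child = 0, right child = 1).

Codes:
  C: 110 (length 3)
  B: 00 (length 2)
  J: 01 (length 2)
  D: 111 (length 3)
  A: 10 (length 2)
Average code length: 130/57 = 2.2807 bits/symbol


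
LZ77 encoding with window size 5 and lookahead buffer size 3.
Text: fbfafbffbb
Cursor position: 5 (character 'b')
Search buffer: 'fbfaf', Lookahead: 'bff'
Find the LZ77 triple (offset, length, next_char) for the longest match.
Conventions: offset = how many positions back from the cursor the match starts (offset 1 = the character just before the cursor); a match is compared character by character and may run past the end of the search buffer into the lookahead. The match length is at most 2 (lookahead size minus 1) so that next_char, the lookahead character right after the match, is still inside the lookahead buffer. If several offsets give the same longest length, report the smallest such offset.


Try each offset into the search buffer:
  offset=1 (pos 4, char 'f'): match length 0
  offset=2 (pos 3, char 'a'): match length 0
  offset=3 (pos 2, char 'f'): match length 0
  offset=4 (pos 1, char 'b'): match length 2
  offset=5 (pos 0, char 'f'): match length 0
Longest match has length 2 at offset 4.
next_char = character at position 5 + 2 = 7 -> 'f'

Best match: offset=4, length=2 (matching 'bf' starting at position 1)
LZ77 triple: (4, 2, 'f')


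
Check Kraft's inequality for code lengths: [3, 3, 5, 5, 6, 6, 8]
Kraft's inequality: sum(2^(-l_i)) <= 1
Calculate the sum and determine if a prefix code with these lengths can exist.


Sum = 2^(-3) + 2^(-3) + 2^(-5) + 2^(-5) + 2^(-6) + 2^(-6) + 2^(-8)
    = 0.125 + 0.125 + 0.03125 + 0.03125 + 0.015625 + 0.015625 + 0.00390625
    = 89/256 = 0.34765625
Since 0.34765625 <= 1, Kraft's inequality IS satisfied.
A prefix code with these lengths CAN exist.

Kraft sum = 0.34765625. Satisfied.


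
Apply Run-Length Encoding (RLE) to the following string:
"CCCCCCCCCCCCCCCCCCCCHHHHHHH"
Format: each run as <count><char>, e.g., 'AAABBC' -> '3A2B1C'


Scanning runs left to right:
  i=0: run of 'C' x 20 -> '20C'
  i=20: run of 'H' x 7 -> '7H'

RLE = 20C7H


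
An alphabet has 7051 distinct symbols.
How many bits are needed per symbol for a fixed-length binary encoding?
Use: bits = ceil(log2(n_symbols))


log2(7051) = 12.7836
Bracket: 2^12 = 4096 < 7051 <= 2^13 = 8192
So ceil(log2(7051)) = 13

bits = ceil(log2(7051)) = ceil(12.7836) = 13 bits


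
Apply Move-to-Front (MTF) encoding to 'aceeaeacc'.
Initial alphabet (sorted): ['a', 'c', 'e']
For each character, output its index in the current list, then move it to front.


MTF encoding:
'a': index 0 in ['a', 'c', 'e'] -> ['a', 'c', 'e']
'c': index 1 in ['a', 'c', 'e'] -> ['c', 'a', 'e']
'e': index 2 in ['c', 'a', 'e'] -> ['e', 'c', 'a']
'e': index 0 in ['e', 'c', 'a'] -> ['e', 'c', 'a']
'a': index 2 in ['e', 'c', 'a'] -> ['a', 'e', 'c']
'e': index 1 in ['a', 'e', 'c'] -> ['e', 'a', 'c']
'a': index 1 in ['e', 'a', 'c'] -> ['a', 'e', 'c']
'c': index 2 in ['a', 'e', 'c'] -> ['c', 'a', 'e']
'c': index 0 in ['c', 'a', 'e'] -> ['c', 'a', 'e']


Output: [0, 1, 2, 0, 2, 1, 1, 2, 0]


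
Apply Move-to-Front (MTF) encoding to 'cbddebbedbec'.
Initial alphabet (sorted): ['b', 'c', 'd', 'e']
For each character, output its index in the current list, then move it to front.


MTF encoding:
'c': index 1 in ['b', 'c', 'd', 'e'] -> ['c', 'b', 'd', 'e']
'b': index 1 in ['c', 'b', 'd', 'e'] -> ['b', 'c', 'd', 'e']
'd': index 2 in ['b', 'c', 'd', 'e'] -> ['d', 'b', 'c', 'e']
'd': index 0 in ['d', 'b', 'c', 'e'] -> ['d', 'b', 'c', 'e']
'e': index 3 in ['d', 'b', 'c', 'e'] -> ['e', 'd', 'b', 'c']
'b': index 2 in ['e', 'd', 'b', 'c'] -> ['b', 'e', 'd', 'c']
'b': index 0 in ['b', 'e', 'd', 'c'] -> ['b', 'e', 'd', 'c']
'e': index 1 in ['b', 'e', 'd', 'c'] -> ['e', 'b', 'd', 'c']
'd': index 2 in ['e', 'b', 'd', 'c'] -> ['d', 'e', 'b', 'c']
'b': index 2 in ['d', 'e', 'b', 'c'] -> ['b', 'd', 'e', 'c']
'e': index 2 in ['b', 'd', 'e', 'c'] -> ['e', 'b', 'd', 'c']
'c': index 3 in ['e', 'b', 'd', 'c'] -> ['c', 'e', 'b', 'd']


Output: [1, 1, 2, 0, 3, 2, 0, 1, 2, 2, 2, 3]


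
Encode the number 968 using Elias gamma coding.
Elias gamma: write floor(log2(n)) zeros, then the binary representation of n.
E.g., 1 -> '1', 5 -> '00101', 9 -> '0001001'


num_bits = floor(log2(968)) + 1 = 10
leading_zeros = num_bits - 1 = 9
binary(968) = 1111001000

Elias gamma(968) = '000000000' + '1111001000' = 0000000001111001000 (19 bits)


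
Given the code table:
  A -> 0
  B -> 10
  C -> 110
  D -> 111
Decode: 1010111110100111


Decoding:
10 -> B
10 -> B
111 -> D
110 -> C
10 -> B
0 -> A
111 -> D


Result: BBDCBAD


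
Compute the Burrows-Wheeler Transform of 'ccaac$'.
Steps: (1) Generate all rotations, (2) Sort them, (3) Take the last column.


Rotations (sorted):
  0: $ccaac -> last char: c
  1: aac$cc -> last char: c
  2: ac$cca -> last char: a
  3: c$ccaa -> last char: a
  4: caac$c -> last char: c
  5: ccaac$ -> last char: $


BWT = ccaac$


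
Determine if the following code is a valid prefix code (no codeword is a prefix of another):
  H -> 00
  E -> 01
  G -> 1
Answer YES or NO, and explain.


Checking each pair (does one codeword prefix another?):
  H='00' vs E='01': no prefix
  H='00' vs G='1': no prefix
  E='01' vs H='00': no prefix
  E='01' vs G='1': no prefix
  G='1' vs H='00': no prefix
  G='1' vs E='01': no prefix
No violation found over all pairs.

YES -- this is a valid prefix code. No codeword is a prefix of any other codeword.


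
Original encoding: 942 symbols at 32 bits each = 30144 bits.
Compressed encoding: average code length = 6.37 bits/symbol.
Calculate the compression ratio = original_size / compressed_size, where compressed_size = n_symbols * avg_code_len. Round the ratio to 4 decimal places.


original_size = n_symbols * orig_bits = 942 * 32 = 30144 bits
compressed_size = n_symbols * avg_code_len = 942 * 6.37 = 6000.54 bits
ratio = original_size / compressed_size = 30144 / 6000.54 = 5.0235

Compression ratio = 5.0235


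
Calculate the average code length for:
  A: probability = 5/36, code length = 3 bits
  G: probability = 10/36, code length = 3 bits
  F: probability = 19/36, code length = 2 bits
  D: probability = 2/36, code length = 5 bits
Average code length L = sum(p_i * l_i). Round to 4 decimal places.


Weighted contributions p_i * l_i:
  A: (5/36) * 3 = 15/36
  G: (10/36) * 3 = 30/36
  F: (19/36) * 2 = 38/36
  D: (2/36) * 5 = 10/36
Sum = (15 + 30 + 38 + 10)/36 = 93/36

L = 93/36 = 2.5833 bits/symbol


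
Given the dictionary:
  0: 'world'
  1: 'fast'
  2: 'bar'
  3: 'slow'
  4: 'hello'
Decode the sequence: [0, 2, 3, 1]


Look up each index in the dictionary:
  0 -> 'world'
  2 -> 'bar'
  3 -> 'slow'
  1 -> 'fast'

Decoded: "world bar slow fast"


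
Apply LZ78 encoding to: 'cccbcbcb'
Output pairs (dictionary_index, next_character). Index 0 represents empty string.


LZ78 encoding steps:
Dictionary: {0: ''}
Step 1: w='' (idx 0), next='c' -> output (0, 'c'), add 'c' as idx 1
Step 2: w='c' (idx 1), next='c' -> output (1, 'c'), add 'cc' as idx 2
Step 3: w='' (idx 0), next='b' -> output (0, 'b'), add 'b' as idx 3
Step 4: w='c' (idx 1), next='b' -> output (1, 'b'), add 'cb' as idx 4
Step 5: w='cb' (idx 4), end of input -> output (4, '')


Encoded: [(0, 'c'), (1, 'c'), (0, 'b'), (1, 'b'), (4, '')]


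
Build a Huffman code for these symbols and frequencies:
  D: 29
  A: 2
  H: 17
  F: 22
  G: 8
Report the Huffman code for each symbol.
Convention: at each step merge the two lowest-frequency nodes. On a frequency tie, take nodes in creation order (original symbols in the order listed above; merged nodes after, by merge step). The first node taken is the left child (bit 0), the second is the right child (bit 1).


Huffman tree construction:
Step 1: Merge A(2) + G(8) = 10
Step 2: Merge (A+G)(10) + H(17) = 27
Step 3: Merge F(22) + ((A+G)+H)(27) = 49
Step 4: Merge D(29) + (F+((A+G)+H))(49) = 78
Read each symbol's code off the tree from the root (left child = 0, right child = 1).

Codes:
  D: 0 (length 1)
  A: 1100 (length 4)
  H: 111 (length 3)
  F: 10 (length 2)
  G: 1101 (length 4)
Average code length: 164/78 = 2.1026 bits/symbol


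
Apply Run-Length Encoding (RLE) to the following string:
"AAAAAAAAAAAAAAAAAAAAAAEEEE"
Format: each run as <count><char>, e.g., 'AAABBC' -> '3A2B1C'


Scanning runs left to right:
  i=0: run of 'A' x 22 -> '22A'
  i=22: run of 'E' x 4 -> '4E'

RLE = 22A4E


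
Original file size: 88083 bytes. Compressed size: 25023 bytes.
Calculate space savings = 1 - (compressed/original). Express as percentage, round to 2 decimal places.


ratio = compressed/original = 25023/88083 = 0.284084
savings = 1 - ratio = 1 - 0.284084 = 0.715916
as a percentage: 0.715916 * 100 = 71.59%

Space savings = 1 - 25023/88083 = 71.59%


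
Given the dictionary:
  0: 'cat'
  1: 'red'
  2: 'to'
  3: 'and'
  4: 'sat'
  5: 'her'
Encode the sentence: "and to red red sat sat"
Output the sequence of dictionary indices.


Look up each word in the dictionary:
  'and' -> 3
  'to' -> 2
  'red' -> 1
  'red' -> 1
  'sat' -> 4
  'sat' -> 4

Encoded: [3, 2, 1, 1, 4, 4]


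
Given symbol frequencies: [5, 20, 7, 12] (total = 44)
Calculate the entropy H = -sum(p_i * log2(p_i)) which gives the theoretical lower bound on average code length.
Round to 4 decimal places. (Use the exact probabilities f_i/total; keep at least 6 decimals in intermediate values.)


Per-symbol terms -p_i * log2(p_i) with p_i = f_i/44:
  p = 5/44 = 0.113636: log2(p) = -3.137504, -p*log2(p) = 0.356534
  p = 20/44 = 0.454545: log2(p) = -1.137504, -p*log2(p) = 0.517047
  p = 7/44 = 0.159091: log2(p) = -2.652077, -p*log2(p) = 0.421921
  p = 12/44 = 0.272727: log2(p) = -1.874469, -p*log2(p) = 0.511219
H = 0.356534 + 0.517047 + 0.421921 + 0.511219 = 1.806721

H = 1.8067 bits/symbol


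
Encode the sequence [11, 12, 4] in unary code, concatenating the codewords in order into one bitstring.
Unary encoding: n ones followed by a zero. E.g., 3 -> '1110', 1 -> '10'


Encode each number as n ones followed by a terminating 0:
  11 -> 111111111110 (12 bits)
  12 -> 1111111111110 (13 bits)
  4 -> 11110 (5 bits)
Total length = 12 + 13 + 5 = 30 bits.

Unary([11, 12, 4]) = 111111111110111111111111011110 (30 bits)


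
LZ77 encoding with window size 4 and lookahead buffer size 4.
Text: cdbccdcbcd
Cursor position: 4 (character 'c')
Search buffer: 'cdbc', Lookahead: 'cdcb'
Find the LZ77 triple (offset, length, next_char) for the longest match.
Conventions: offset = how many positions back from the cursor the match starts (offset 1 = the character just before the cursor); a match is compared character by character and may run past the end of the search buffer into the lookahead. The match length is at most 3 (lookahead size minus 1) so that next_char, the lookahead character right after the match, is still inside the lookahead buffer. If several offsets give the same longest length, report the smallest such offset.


Try each offset into the search buffer:
  offset=1 (pos 3, char 'c'): match length 1
  offset=2 (pos 2, char 'b'): match length 0
  offset=3 (pos 1, char 'd'): match length 0
  offset=4 (pos 0, char 'c'): match length 2
Longest match has length 2 at offset 4.
next_char = character at position 4 + 2 = 6 -> 'c'

Best match: offset=4, length=2 (matching 'cd' starting at position 0)
LZ77 triple: (4, 2, 'c')


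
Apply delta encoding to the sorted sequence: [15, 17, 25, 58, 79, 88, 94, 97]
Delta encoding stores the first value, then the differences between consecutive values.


First value: 15
Deltas:
  17 - 15 = 2
  25 - 17 = 8
  58 - 25 = 33
  79 - 58 = 21
  88 - 79 = 9
  94 - 88 = 6
  97 - 94 = 3


Delta encoded: [15, 2, 8, 33, 21, 9, 6, 3]


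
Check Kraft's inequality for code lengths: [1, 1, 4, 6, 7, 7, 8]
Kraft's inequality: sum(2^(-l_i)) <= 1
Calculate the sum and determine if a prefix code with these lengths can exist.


Sum = 2^(-1) + 2^(-1) + 2^(-4) + 2^(-6) + 2^(-7) + 2^(-7) + 2^(-8)
    = 0.5 + 0.5 + 0.0625 + 0.015625 + 0.0078125 + 0.0078125 + 0.00390625
    = 281/256 = 1.09765625
Since 1.09765625 > 1, Kraft's inequality is NOT satisfied.
A prefix code with these lengths CANNOT exist.

Kraft sum = 1.09765625. Not satisfied.


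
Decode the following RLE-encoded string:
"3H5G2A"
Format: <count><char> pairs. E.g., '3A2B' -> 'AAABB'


Expanding each <count><char> pair:
  3H -> 'HHH'
  5G -> 'GGGGG'
  2A -> 'AA'

Decoded = HHHGGGGGAA


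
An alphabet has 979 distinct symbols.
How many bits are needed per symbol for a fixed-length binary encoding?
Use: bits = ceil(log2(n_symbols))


log2(979) = 9.9352
Bracket: 2^9 = 512 < 979 <= 2^10 = 1024
So ceil(log2(979)) = 10

bits = ceil(log2(979)) = ceil(9.9352) = 10 bits


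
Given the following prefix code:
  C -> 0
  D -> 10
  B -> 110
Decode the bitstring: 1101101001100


Decoding step by step:
Bits 110 -> B
Bits 110 -> B
Bits 10 -> D
Bits 0 -> C
Bits 110 -> B
Bits 0 -> C


Decoded message: BBDCBC


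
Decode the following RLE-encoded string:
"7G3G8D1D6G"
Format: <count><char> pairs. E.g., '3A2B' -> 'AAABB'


Expanding each <count><char> pair:
  7G -> 'GGGGGGG'
  3G -> 'GGG'
  8D -> 'DDDDDDDD'
  1D -> 'D'
  6G -> 'GGGGGG'

Decoded = GGGGGGGGGGDDDDDDDDDGGGGGG


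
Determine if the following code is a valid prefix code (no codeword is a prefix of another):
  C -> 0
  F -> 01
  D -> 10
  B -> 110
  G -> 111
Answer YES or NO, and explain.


Checking each pair (does one codeword prefix another?):
  C='0' vs F='01': prefix -- VIOLATION

NO -- this is NOT a valid prefix code. C (0) is a prefix of F (01).


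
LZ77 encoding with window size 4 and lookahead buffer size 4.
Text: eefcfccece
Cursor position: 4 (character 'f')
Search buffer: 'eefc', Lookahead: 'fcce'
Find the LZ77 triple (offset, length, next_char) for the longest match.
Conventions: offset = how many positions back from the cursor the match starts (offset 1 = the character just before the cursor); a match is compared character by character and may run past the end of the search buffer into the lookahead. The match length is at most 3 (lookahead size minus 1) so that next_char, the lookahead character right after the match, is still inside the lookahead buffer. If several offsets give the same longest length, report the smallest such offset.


Try each offset into the search buffer:
  offset=1 (pos 3, char 'c'): match length 0
  offset=2 (pos 2, char 'f'): match length 2
  offset=3 (pos 1, char 'e'): match length 0
  offset=4 (pos 0, char 'e'): match length 0
Longest match has length 2 at offset 2.
next_char = character at position 4 + 2 = 6 -> 'c'

Best match: offset=2, length=2 (matching 'fc' starting at position 2)
LZ77 triple: (2, 2, 'c')


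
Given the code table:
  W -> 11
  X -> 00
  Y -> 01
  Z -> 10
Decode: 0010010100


Decoding:
00 -> X
10 -> Z
01 -> Y
01 -> Y
00 -> X


Result: XZYYX


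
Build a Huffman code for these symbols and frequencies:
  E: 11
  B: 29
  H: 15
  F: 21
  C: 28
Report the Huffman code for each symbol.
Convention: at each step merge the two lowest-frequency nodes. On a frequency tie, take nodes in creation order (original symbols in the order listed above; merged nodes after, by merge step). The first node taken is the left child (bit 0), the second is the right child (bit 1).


Huffman tree construction:
Step 1: Merge E(11) + H(15) = 26
Step 2: Merge F(21) + (E+H)(26) = 47
Step 3: Merge C(28) + B(29) = 57
Step 4: Merge (F+(E+H))(47) + (C+B)(57) = 104
Read each symbol's code off the tree from the root (left child = 0, right child = 1).

Codes:
  E: 010 (length 3)
  B: 11 (length 2)
  H: 011 (length 3)
  F: 00 (length 2)
  C: 10 (length 2)
Average code length: 234/104 = 2.2500 bits/symbol


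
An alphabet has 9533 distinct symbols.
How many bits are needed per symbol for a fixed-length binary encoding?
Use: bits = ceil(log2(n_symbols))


log2(9533) = 13.2187
Bracket: 2^13 = 8192 < 9533 <= 2^14 = 16384
So ceil(log2(9533)) = 14

bits = ceil(log2(9533)) = ceil(13.2187) = 14 bits


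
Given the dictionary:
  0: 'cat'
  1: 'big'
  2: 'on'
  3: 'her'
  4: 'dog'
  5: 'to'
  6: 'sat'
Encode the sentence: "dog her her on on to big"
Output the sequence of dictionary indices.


Look up each word in the dictionary:
  'dog' -> 4
  'her' -> 3
  'her' -> 3
  'on' -> 2
  'on' -> 2
  'to' -> 5
  'big' -> 1

Encoded: [4, 3, 3, 2, 2, 5, 1]


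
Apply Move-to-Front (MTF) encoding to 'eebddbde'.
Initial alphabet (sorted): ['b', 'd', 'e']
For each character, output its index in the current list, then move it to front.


MTF encoding:
'e': index 2 in ['b', 'd', 'e'] -> ['e', 'b', 'd']
'e': index 0 in ['e', 'b', 'd'] -> ['e', 'b', 'd']
'b': index 1 in ['e', 'b', 'd'] -> ['b', 'e', 'd']
'd': index 2 in ['b', 'e', 'd'] -> ['d', 'b', 'e']
'd': index 0 in ['d', 'b', 'e'] -> ['d', 'b', 'e']
'b': index 1 in ['d', 'b', 'e'] -> ['b', 'd', 'e']
'd': index 1 in ['b', 'd', 'e'] -> ['d', 'b', 'e']
'e': index 2 in ['d', 'b', 'e'] -> ['e', 'd', 'b']


Output: [2, 0, 1, 2, 0, 1, 1, 2]


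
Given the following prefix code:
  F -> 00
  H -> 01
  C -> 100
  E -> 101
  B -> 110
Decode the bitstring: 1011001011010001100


Decoding step by step:
Bits 101 -> E
Bits 100 -> C
Bits 101 -> E
Bits 101 -> E
Bits 00 -> F
Bits 01 -> H
Bits 100 -> C


Decoded message: ECEEFHC


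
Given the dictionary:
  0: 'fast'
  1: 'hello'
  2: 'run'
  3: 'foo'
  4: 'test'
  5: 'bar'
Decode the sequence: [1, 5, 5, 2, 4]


Look up each index in the dictionary:
  1 -> 'hello'
  5 -> 'bar'
  5 -> 'bar'
  2 -> 'run'
  4 -> 'test'

Decoded: "hello bar bar run test"


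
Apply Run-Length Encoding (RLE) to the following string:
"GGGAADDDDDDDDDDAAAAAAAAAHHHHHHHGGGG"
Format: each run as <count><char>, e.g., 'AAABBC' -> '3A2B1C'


Scanning runs left to right:
  i=0: run of 'G' x 3 -> '3G'
  i=3: run of 'A' x 2 -> '2A'
  i=5: run of 'D' x 10 -> '10D'
  i=15: run of 'A' x 9 -> '9A'
  i=24: run of 'H' x 7 -> '7H'
  i=31: run of 'G' x 4 -> '4G'

RLE = 3G2A10D9A7H4G


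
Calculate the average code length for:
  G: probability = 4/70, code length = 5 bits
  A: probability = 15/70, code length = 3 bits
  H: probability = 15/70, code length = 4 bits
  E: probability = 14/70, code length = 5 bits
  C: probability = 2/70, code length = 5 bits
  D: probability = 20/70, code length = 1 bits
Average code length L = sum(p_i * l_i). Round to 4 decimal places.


Weighted contributions p_i * l_i:
  G: (4/70) * 5 = 20/70
  A: (15/70) * 3 = 45/70
  H: (15/70) * 4 = 60/70
  E: (14/70) * 5 = 70/70
  C: (2/70) * 5 = 10/70
  D: (20/70) * 1 = 20/70
Sum = (20 + 45 + 60 + 70 + 10 + 20)/70 = 225/70

L = 225/70 = 3.2143 bits/symbol


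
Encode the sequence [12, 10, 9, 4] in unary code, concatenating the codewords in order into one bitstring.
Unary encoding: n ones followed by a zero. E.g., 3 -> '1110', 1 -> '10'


Encode each number as n ones followed by a terminating 0:
  12 -> 1111111111110 (13 bits)
  10 -> 11111111110 (11 bits)
  9 -> 1111111110 (10 bits)
  4 -> 11110 (5 bits)
Total length = 13 + 11 + 10 + 5 = 39 bits.

Unary([12, 10, 9, 4]) = 111111111111011111111110111111111011110 (39 bits)


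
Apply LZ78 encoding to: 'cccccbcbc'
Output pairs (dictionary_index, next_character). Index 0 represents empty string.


LZ78 encoding steps:
Dictionary: {0: ''}
Step 1: w='' (idx 0), next='c' -> output (0, 'c'), add 'c' as idx 1
Step 2: w='c' (idx 1), next='c' -> output (1, 'c'), add 'cc' as idx 2
Step 3: w='cc' (idx 2), next='b' -> output (2, 'b'), add 'ccb' as idx 3
Step 4: w='c' (idx 1), next='b' -> output (1, 'b'), add 'cb' as idx 4
Step 5: w='c' (idx 1), end of input -> output (1, '')


Encoded: [(0, 'c'), (1, 'c'), (2, 'b'), (1, 'b'), (1, '')]


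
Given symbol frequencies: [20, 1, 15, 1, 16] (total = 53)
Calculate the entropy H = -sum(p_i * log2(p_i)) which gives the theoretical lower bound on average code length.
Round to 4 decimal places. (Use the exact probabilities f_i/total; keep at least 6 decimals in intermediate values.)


Per-symbol terms -p_i * log2(p_i) with p_i = f_i/53:
  p = 20/53 = 0.377358: log2(p) = -1.405992, -p*log2(p) = 0.530563
  p = 1/53 = 0.018868: log2(p) = -5.727920, -p*log2(p) = 0.108074
  p = 15/53 = 0.283019: log2(p) = -1.821030, -p*log2(p) = 0.515386
  p = 1/53 = 0.018868: log2(p) = -5.727920, -p*log2(p) = 0.108074
  p = 16/53 = 0.301887: log2(p) = -1.727920, -p*log2(p) = 0.521636
H = 0.530563 + 0.108074 + 0.515386 + 0.108074 + 0.521636 = 1.783733

H = 1.7837 bits/symbol


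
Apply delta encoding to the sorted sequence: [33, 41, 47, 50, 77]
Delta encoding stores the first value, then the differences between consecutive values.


First value: 33
Deltas:
  41 - 33 = 8
  47 - 41 = 6
  50 - 47 = 3
  77 - 50 = 27


Delta encoded: [33, 8, 6, 3, 27]


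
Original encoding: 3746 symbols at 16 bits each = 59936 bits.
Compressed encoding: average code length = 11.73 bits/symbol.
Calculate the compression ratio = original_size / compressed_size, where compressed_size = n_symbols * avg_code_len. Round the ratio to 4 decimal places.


original_size = n_symbols * orig_bits = 3746 * 16 = 59936 bits
compressed_size = n_symbols * avg_code_len = 3746 * 11.73 = 43940.58 bits
ratio = original_size / compressed_size = 59936 / 43940.58 = 1.364

Compression ratio = 1.364


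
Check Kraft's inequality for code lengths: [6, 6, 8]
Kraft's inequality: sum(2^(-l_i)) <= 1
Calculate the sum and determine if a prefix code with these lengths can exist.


Sum = 2^(-6) + 2^(-6) + 2^(-8)
    = 0.015625 + 0.015625 + 0.00390625
    = 9/256 = 0.03515625
Since 0.03515625 <= 1, Kraft's inequality IS satisfied.
A prefix code with these lengths CAN exist.

Kraft sum = 0.03515625. Satisfied.


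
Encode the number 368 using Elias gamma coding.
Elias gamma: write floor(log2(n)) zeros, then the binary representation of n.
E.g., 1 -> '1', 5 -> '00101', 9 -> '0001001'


num_bits = floor(log2(368)) + 1 = 9
leading_zeros = num_bits - 1 = 8
binary(368) = 101110000

Elias gamma(368) = '00000000' + '101110000' = 00000000101110000 (17 bits)


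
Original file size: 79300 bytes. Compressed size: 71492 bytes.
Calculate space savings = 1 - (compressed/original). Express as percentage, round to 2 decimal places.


ratio = compressed/original = 71492/79300 = 0.901538
savings = 1 - ratio = 1 - 0.901538 = 0.098462
as a percentage: 0.098462 * 100 = 9.85%

Space savings = 1 - 71492/79300 = 9.85%


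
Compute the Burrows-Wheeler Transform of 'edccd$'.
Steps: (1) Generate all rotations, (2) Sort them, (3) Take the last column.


Rotations (sorted):
  0: $edccd -> last char: d
  1: ccd$ed -> last char: d
  2: cd$edc -> last char: c
  3: d$edcc -> last char: c
  4: dccd$e -> last char: e
  5: edccd$ -> last char: $


BWT = ddcce$


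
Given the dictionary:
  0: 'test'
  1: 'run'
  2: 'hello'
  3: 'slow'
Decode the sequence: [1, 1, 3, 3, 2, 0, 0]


Look up each index in the dictionary:
  1 -> 'run'
  1 -> 'run'
  3 -> 'slow'
  3 -> 'slow'
  2 -> 'hello'
  0 -> 'test'
  0 -> 'test'

Decoded: "run run slow slow hello test test"


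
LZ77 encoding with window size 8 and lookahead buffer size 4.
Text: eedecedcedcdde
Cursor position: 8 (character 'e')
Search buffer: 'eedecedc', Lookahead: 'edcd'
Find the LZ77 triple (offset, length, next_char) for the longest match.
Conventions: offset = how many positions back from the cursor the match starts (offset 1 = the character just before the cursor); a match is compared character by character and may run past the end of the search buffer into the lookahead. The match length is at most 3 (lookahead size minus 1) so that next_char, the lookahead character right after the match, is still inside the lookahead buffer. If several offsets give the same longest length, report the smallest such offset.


Try each offset into the search buffer:
  offset=1 (pos 7, char 'c'): match length 0
  offset=2 (pos 6, char 'd'): match length 0
  offset=3 (pos 5, char 'e'): match length 3
  offset=4 (pos 4, char 'c'): match length 0
  offset=5 (pos 3, char 'e'): match length 1
  offset=6 (pos 2, char 'd'): match length 0
  offset=7 (pos 1, char 'e'): match length 2
  offset=8 (pos 0, char 'e'): match length 1
Longest match has length 3 at offset 3.
next_char = character at position 8 + 3 = 11 -> 'd'

Best match: offset=3, length=3 (matching 'edc' starting at position 5)
LZ77 triple: (3, 3, 'd')


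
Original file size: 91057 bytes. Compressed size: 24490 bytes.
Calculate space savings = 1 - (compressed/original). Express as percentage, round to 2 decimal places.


ratio = compressed/original = 24490/91057 = 0.268952
savings = 1 - ratio = 1 - 0.268952 = 0.731048
as a percentage: 0.731048 * 100 = 73.1%

Space savings = 1 - 24490/91057 = 73.1%


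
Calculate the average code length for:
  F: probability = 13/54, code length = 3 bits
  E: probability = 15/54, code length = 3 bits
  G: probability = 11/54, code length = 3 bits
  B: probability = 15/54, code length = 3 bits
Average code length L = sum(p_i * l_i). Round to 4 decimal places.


Weighted contributions p_i * l_i:
  F: (13/54) * 3 = 39/54
  E: (15/54) * 3 = 45/54
  G: (11/54) * 3 = 33/54
  B: (15/54) * 3 = 45/54
Sum = (39 + 45 + 33 + 45)/54 = 162/54

L = 162/54 = 3.0000 bits/symbol


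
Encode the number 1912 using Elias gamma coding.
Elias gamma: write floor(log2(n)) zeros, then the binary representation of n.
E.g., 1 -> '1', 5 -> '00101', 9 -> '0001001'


num_bits = floor(log2(1912)) + 1 = 11
leading_zeros = num_bits - 1 = 10
binary(1912) = 11101111000

Elias gamma(1912) = '0000000000' + '11101111000' = 000000000011101111000 (21 bits)


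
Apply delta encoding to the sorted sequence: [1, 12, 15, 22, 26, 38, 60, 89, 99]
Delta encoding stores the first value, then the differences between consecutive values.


First value: 1
Deltas:
  12 - 1 = 11
  15 - 12 = 3
  22 - 15 = 7
  26 - 22 = 4
  38 - 26 = 12
  60 - 38 = 22
  89 - 60 = 29
  99 - 89 = 10


Delta encoded: [1, 11, 3, 7, 4, 12, 22, 29, 10]


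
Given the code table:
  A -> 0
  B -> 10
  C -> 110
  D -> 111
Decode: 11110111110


Decoding:
111 -> D
10 -> B
111 -> D
110 -> C


Result: DBDC


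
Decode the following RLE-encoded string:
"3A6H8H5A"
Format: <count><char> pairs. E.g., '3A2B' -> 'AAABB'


Expanding each <count><char> pair:
  3A -> 'AAA'
  6H -> 'HHHHHH'
  8H -> 'HHHHHHHH'
  5A -> 'AAAAA'

Decoded = AAAHHHHHHHHHHHHHHAAAAA


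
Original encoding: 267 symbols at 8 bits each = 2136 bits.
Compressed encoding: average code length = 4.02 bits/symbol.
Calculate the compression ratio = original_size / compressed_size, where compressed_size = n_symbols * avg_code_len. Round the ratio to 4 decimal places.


original_size = n_symbols * orig_bits = 267 * 8 = 2136 bits
compressed_size = n_symbols * avg_code_len = 267 * 4.02 = 1073.34 bits
ratio = original_size / compressed_size = 2136 / 1073.34 = 1.99

Compression ratio = 1.99


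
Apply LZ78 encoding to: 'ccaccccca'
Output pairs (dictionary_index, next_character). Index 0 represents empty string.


LZ78 encoding steps:
Dictionary: {0: ''}
Step 1: w='' (idx 0), next='c' -> output (0, 'c'), add 'c' as idx 1
Step 2: w='c' (idx 1), next='a' -> output (1, 'a'), add 'ca' as idx 2
Step 3: w='c' (idx 1), next='c' -> output (1, 'c'), add 'cc' as idx 3
Step 4: w='cc' (idx 3), next='c' -> output (3, 'c'), add 'ccc' as idx 4
Step 5: w='' (idx 0), next='a' -> output (0, 'a'), add 'a' as idx 5


Encoded: [(0, 'c'), (1, 'a'), (1, 'c'), (3, 'c'), (0, 'a')]


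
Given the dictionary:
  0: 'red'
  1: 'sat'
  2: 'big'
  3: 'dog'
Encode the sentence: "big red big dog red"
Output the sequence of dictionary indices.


Look up each word in the dictionary:
  'big' -> 2
  'red' -> 0
  'big' -> 2
  'dog' -> 3
  'red' -> 0

Encoded: [2, 0, 2, 3, 0]


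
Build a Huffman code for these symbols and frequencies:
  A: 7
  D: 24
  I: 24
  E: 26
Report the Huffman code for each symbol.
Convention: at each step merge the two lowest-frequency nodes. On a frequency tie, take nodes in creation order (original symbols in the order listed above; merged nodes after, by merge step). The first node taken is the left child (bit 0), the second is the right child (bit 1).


Huffman tree construction:
Step 1: Merge A(7) + D(24) = 31
Step 2: Merge I(24) + E(26) = 50
Step 3: Merge (A+D)(31) + (I+E)(50) = 81
Read each symbol's code off the tree from the root (left child = 0, right child = 1).

Codes:
  A: 00 (length 2)
  D: 01 (length 2)
  I: 10 (length 2)
  E: 11 (length 2)
Average code length: 162/81 = 2.0000 bits/symbol


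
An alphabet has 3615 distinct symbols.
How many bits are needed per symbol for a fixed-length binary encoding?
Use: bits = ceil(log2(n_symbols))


log2(3615) = 11.8198
Bracket: 2^11 = 2048 < 3615 <= 2^12 = 4096
So ceil(log2(3615)) = 12

bits = ceil(log2(3615)) = ceil(11.8198) = 12 bits


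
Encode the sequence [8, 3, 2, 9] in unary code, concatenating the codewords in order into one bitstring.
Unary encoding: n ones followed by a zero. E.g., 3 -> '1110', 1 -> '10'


Encode each number as n ones followed by a terminating 0:
  8 -> 111111110 (9 bits)
  3 -> 1110 (4 bits)
  2 -> 110 (3 bits)
  9 -> 1111111110 (10 bits)
Total length = 9 + 4 + 3 + 10 = 26 bits.

Unary([8, 3, 2, 9]) = 11111111011101101111111110 (26 bits)


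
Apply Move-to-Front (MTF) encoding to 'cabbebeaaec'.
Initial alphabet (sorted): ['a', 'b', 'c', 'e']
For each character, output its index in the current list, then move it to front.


MTF encoding:
'c': index 2 in ['a', 'b', 'c', 'e'] -> ['c', 'a', 'b', 'e']
'a': index 1 in ['c', 'a', 'b', 'e'] -> ['a', 'c', 'b', 'e']
'b': index 2 in ['a', 'c', 'b', 'e'] -> ['b', 'a', 'c', 'e']
'b': index 0 in ['b', 'a', 'c', 'e'] -> ['b', 'a', 'c', 'e']
'e': index 3 in ['b', 'a', 'c', 'e'] -> ['e', 'b', 'a', 'c']
'b': index 1 in ['e', 'b', 'a', 'c'] -> ['b', 'e', 'a', 'c']
'e': index 1 in ['b', 'e', 'a', 'c'] -> ['e', 'b', 'a', 'c']
'a': index 2 in ['e', 'b', 'a', 'c'] -> ['a', 'e', 'b', 'c']
'a': index 0 in ['a', 'e', 'b', 'c'] -> ['a', 'e', 'b', 'c']
'e': index 1 in ['a', 'e', 'b', 'c'] -> ['e', 'a', 'b', 'c']
'c': index 3 in ['e', 'a', 'b', 'c'] -> ['c', 'e', 'a', 'b']


Output: [2, 1, 2, 0, 3, 1, 1, 2, 0, 1, 3]


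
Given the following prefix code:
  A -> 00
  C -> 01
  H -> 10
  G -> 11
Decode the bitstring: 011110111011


Decoding step by step:
Bits 01 -> C
Bits 11 -> G
Bits 10 -> H
Bits 11 -> G
Bits 10 -> H
Bits 11 -> G


Decoded message: CGHGHG


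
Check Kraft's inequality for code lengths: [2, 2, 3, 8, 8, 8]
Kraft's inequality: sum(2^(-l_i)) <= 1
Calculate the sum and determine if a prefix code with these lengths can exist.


Sum = 2^(-2) + 2^(-2) + 2^(-3) + 2^(-8) + 2^(-8) + 2^(-8)
    = 0.25 + 0.25 + 0.125 + 0.00390625 + 0.00390625 + 0.00390625
    = 163/256 = 0.63671875
Since 0.63671875 <= 1, Kraft's inequality IS satisfied.
A prefix code with these lengths CAN exist.

Kraft sum = 0.63671875. Satisfied.


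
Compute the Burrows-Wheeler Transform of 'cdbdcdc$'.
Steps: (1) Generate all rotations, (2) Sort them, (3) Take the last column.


Rotations (sorted):
  0: $cdbdcdc -> last char: c
  1: bdcdc$cd -> last char: d
  2: c$cdbdcd -> last char: d
  3: cdbdcdc$ -> last char: $
  4: cdc$cdbd -> last char: d
  5: dbdcdc$c -> last char: c
  6: dc$cdbdc -> last char: c
  7: dcdc$cdb -> last char: b


BWT = cdd$dccb


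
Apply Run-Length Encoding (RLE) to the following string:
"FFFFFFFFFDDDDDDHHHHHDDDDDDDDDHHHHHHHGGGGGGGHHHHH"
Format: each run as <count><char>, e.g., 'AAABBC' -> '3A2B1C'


Scanning runs left to right:
  i=0: run of 'F' x 9 -> '9F'
  i=9: run of 'D' x 6 -> '6D'
  i=15: run of 'H' x 5 -> '5H'
  i=20: run of 'D' x 9 -> '9D'
  i=29: run of 'H' x 7 -> '7H'
  i=36: run of 'G' x 7 -> '7G'
  i=43: run of 'H' x 5 -> '5H'

RLE = 9F6D5H9D7H7G5H


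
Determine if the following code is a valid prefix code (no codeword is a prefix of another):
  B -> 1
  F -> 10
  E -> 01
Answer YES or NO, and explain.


Checking each pair (does one codeword prefix another?):
  B='1' vs F='10': prefix -- VIOLATION

NO -- this is NOT a valid prefix code. B (1) is a prefix of F (10).


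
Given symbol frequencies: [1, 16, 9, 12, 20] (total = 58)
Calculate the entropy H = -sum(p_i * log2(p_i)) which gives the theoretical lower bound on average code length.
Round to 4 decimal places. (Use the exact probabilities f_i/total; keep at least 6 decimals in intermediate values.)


Per-symbol terms -p_i * log2(p_i) with p_i = f_i/58:
  p = 1/58 = 0.017241: log2(p) = -5.857981, -p*log2(p) = 0.101000
  p = 16/58 = 0.275862: log2(p) = -1.857981, -p*log2(p) = 0.512546
  p = 9/58 = 0.155172: log2(p) = -2.688056, -p*log2(p) = 0.417112
  p = 12/58 = 0.206897: log2(p) = -2.273018, -p*log2(p) = 0.470280
  p = 20/58 = 0.344828: log2(p) = -1.536053, -p*log2(p) = 0.529673
H = 0.101000 + 0.512546 + 0.417112 + 0.470280 + 0.529673 = 2.030611

H = 2.0306 bits/symbol


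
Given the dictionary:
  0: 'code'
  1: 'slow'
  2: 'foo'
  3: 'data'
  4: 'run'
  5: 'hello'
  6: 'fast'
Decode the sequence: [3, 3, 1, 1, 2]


Look up each index in the dictionary:
  3 -> 'data'
  3 -> 'data'
  1 -> 'slow'
  1 -> 'slow'
  2 -> 'foo'

Decoded: "data data slow slow foo"
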